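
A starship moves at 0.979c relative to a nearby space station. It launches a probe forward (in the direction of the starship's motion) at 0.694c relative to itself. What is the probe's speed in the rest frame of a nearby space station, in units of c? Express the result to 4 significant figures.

Relativistic velocity addition: u = (u' + v)/(1 + u'v/c²), with u' = 0.694c and v = 0.979c.
Numerator: 0.694 + 0.979 = 1.673. Denominator: 1 + (0.694)(0.979) = 1.679426.
u = 1.673/1.679426 = 0.99617, so the speed is 0.9962c.

0.9962c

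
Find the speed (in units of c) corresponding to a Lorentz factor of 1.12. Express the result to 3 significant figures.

0.450c

β = √(1 − 1/γ²) = √(1 − 1/1.2544) = √0.202806 = 0.450.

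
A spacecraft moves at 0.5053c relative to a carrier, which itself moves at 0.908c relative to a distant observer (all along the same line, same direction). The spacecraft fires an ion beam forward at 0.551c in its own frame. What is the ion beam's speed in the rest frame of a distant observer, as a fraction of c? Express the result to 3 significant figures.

0.991c

First combine the ion beam and spacecraft (S''→S'): u₁ = (0.551 + 0.5053)/(1 + 0.551×0.5053) = 1.0563/1.2784203 = 0.82625.
Then combine with the carrier (S'→S): u = (0.82625 + 0.908)/(1 + 0.82625×0.908) = 1.73425/1.750235 = 0.99087.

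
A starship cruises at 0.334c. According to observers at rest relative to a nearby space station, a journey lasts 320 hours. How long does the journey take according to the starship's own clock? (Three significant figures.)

302 hours

β² = 0.111556, so γ = 1/√0.888444 = 1.0609.
The moving clock records proper time: Δτ = Δt/γ = 320/1.0609 = 302 hours.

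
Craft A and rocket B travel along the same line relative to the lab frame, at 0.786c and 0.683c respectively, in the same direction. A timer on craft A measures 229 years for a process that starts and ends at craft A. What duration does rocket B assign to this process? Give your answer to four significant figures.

234.9 years

The velocity of craft A relative to rocket B is (0.786 − 0.683)c / (1 − 0.786×0.683) = 0.22238c; relative speed 0.22238c.
At |u| = 0.22238c, γ = (1 − 0.0494529)^(−1/2) = 1.0257.
Craft A's interval is proper; time dilation gives Δt_B = γΔτ = 1.0257 × 229 years = 234.9 years.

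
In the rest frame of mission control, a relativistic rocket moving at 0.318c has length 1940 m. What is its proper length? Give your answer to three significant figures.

Lorentz factor: γ = (1 − 0.101124)^(−1/2) = 1.0548.
Proper length: L₀ = γ·L = 1.0548 × 1940 = 2050 m.

2050 m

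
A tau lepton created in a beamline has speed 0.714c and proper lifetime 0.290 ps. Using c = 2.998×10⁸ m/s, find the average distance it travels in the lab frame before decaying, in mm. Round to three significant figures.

With β = 0.714, γ = 1/√(1 − 0.714²) = 1/√0.490204 = 1.4283.
Lab-frame lifetime: Δt = γτ = 1.4283 × 0.290 ps = 0.41421 ps.
Distance: d = vΔt = 0.714 × 2.998×10⁸ m/s × 4.1421×10^-13 s = 8.87×10^-5 m = 0.0887 mm.

0.0887 mm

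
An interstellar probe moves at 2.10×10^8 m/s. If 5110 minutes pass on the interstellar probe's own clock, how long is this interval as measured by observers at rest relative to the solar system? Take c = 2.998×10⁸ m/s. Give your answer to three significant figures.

7160 minutes

β = v/c = (2.10×10^8 m/s)/(2.998×10⁸ m/s) = 0.700467.
Lorentz factor: γ = (1 − 0.490654)^(−1/2) = 1.4012.
Time dilation: Δt = γ·Δτ = 1.4012 × 5110 = 7160 minutes.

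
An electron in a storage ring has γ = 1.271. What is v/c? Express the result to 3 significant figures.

β = √(1 − 1/γ²) = √(1 − 1/1.615441) = √0.380974 = 0.617.

0.617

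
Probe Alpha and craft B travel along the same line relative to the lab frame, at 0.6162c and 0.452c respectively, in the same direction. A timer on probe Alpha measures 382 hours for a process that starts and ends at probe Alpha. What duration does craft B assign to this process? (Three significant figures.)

The velocity of probe Alpha relative to craft B is (0.6162 − 0.452)c / (1 − 0.6162×0.452) = 0.22759c; relative speed 0.22759c.
γ for this relative speed: γ = 1/√(1 − 0.0517972) = 1.027.
The clock on probe Alpha records proper time, so craft B measures Δt = γΔτ = 1.027 × 382 = 392 hours.

392 hours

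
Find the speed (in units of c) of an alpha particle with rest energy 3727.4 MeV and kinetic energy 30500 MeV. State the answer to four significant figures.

K = (γ−1)mc², so γ = 1 + 30500/3727.4 = 9.1826.
Then v/c = √(1 − γ⁻²) = √(1 − 0.0118596) = √0.9881404 = 0.9941.

0.9941c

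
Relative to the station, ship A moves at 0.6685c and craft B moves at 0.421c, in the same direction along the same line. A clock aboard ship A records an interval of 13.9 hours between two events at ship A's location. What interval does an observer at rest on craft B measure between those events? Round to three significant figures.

The velocity of ship A relative to craft B is (0.6685 − 0.421)c / (1 − 0.6685×0.421) = 0.34444c; relative speed 0.34444c.
γ for this relative speed: γ = 1/√(1 − 0.118639) = 1.0652.
The clock on ship A records proper time, so craft B measures Δt = γΔτ = 1.0652 × 13.9 = 14.8 hours.

14.8 hours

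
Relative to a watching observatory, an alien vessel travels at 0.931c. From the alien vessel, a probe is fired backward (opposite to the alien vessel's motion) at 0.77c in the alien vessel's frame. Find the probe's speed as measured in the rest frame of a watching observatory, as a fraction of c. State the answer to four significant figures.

Relativistic velocity addition: u = (u' + v)/(1 + u'v/c²), with u' = −0.77c and v = 0.931c.
Numerator: −0.77 + 0.931 = 0.161. Denominator: 1 + (−0.77)(0.931) = 0.28313.
u = 0.161/0.28313 = 0.56864, so the speed is 0.5686c.

0.5686c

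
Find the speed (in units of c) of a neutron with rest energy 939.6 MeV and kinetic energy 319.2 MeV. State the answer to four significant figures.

γ = 1 + K/(mc²) = 1 + 319.2/939.6 = 1.3397.
β = √(1 − 1/γ²) = √(1 − 0.557166) = √0.442834 = 0.6655.

0.6655c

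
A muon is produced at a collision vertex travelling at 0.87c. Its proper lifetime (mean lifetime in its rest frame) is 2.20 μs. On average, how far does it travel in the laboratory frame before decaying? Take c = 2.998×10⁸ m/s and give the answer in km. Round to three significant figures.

With β = 0.87, γ = 1/√(1 − 0.87²) = 1/√0.2431 = 2.0282.
Lab-frame lifetime: Δt = γτ = 2.0282 × 2.20 μs = 4.462 μs.
Distance: d = vΔt = 0.87 × 2.998×10⁸ m/s × 4.4620×10^-6 s = 1160 m = 1.16 km.

1.16 km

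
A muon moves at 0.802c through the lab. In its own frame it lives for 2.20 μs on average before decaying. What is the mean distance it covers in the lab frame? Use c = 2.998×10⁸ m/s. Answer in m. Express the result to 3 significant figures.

886 m

β² = 0.643204, so γ = 1/√0.356796 = 1.6741.
Lab-frame lifetime: Δt = γτ = 1.6741 × 2.20 μs = 3.683 μs.
Distance: d = vΔt = 0.802 × 2.998×10⁸ m/s × 3.6830×10^-6 s = 886 m.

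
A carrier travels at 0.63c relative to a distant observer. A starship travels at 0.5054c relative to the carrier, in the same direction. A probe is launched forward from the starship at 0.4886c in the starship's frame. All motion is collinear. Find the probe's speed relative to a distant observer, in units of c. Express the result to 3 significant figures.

Apply u = (u'+v)/(1+u'v) twice. Probe in the carrier frame: (0.4886+0.5054)/(1+0.4886·0.5054) = 0.994/1.24693844 = 0.79715c.
That velocity, transformed to the rest frame of a distant observer: (0.79715+0.63)/(1+0.79715·0.63) = 1.42715/1.5022045 = 0.95004c.

0.950c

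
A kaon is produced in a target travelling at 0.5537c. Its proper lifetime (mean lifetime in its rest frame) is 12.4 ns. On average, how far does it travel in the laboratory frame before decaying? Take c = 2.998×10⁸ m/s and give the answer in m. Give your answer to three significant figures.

2.47 m

With β = 0.5537, γ = 1/√(1 − 0.5537²) = 1/√0.69341631 = 1.2009.
Lab-frame lifetime: Δt = γτ = 1.2009 × 12.4 ns = 14.891 ns.
Distance: d = vΔt = 0.5537 × 2.998×10⁸ m/s × 1.4891×10^-8 s = 2.47 m.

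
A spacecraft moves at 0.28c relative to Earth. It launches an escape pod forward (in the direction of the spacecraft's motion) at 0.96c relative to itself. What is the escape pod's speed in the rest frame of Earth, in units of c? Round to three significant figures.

0.977c

In units of c, u = (u' + v)/(1 + u'v) with u' = 0.96 and v = 0.28.
Numerator: 0.96 + 0.28 = 1.24. Denominator: 1 + (0.96)(0.28) = 1.2688.
u = 1.24/1.2688 = 0.9773, so the speed is 0.977c.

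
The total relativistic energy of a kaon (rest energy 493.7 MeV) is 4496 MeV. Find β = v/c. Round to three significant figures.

γ = E/(mc²) = 4496/493.7 = 9.1067.
β = √(1 − 1/γ²) = √(1 − 0.0120581) = √0.9879419 = 0.994.

0.994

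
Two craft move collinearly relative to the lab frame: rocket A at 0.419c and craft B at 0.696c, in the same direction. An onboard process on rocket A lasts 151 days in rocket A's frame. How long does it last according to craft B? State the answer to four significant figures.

164.1 days

Transform rocket A's velocity into craft B's frame: (0.419 − 0.696)/(1 − 0.419·0.696) = −0.277/0.708376, so the relative speed is 0.39104c.
At |u| = 0.39104c, γ = (1 − 0.152912)^(−1/2) = 1.0865.
The clock on rocket A records proper time, so craft B measures Δt = γΔτ = 1.0865 × 151 = 164.1 days.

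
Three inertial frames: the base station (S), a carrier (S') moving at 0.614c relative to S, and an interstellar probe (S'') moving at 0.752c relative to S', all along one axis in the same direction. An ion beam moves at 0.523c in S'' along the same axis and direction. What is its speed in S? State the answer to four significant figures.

0.9790c

Compose velocities in two stages. Stage 1 (into S'): u₁ = (0.523+0.752)/(1+0.523×0.752) = 0.9151.
Stage 2 (into S): u = (0.9151+0.614)/(1+0.9151×0.614) = 0.97902, so the speed is 0.9790c.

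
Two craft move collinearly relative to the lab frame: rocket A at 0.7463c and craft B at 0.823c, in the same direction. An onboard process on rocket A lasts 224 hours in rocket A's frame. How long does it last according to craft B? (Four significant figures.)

Speed of rocket A in craft B's frame: u = (v_A − v_B)/(1 − v_A v_B/c²) = (0.7463 − 0.823)/(1 − 0.7463×0.823) = −0.0767/0.3857951 = −0.19881; |u| = 0.19881c.
γ for this relative speed: γ = 1/√(1 − 0.0395254) = 1.0204.
Rocket A's interval is proper; time dilation gives Δt_B = γΔτ = 1.0204 × 224 hours = 228.6 hours.

228.6 hours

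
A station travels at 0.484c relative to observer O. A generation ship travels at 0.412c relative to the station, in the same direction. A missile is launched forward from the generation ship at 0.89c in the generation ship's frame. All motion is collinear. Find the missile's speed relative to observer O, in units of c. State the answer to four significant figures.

First combine the missile and generation ship (S''→S'): u₁ = (0.89 + 0.412)/(1 + 0.89×0.412) = 1.302/1.36668 = 0.95267.
Then combine with the station (S'→S): u = (0.95267 + 0.484)/(1 + 0.95267×0.484) = 1.43667/1.46109228 = 0.98328.

0.9833c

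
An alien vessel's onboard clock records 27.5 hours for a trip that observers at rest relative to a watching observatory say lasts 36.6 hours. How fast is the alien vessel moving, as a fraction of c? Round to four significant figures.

0.6599c

γ = Δt/Δτ = 36.6/27.5 = 1.3309.
β = √(1 − 1/γ²) = √(1 − 0.564559) = √0.435441 = 0.6599.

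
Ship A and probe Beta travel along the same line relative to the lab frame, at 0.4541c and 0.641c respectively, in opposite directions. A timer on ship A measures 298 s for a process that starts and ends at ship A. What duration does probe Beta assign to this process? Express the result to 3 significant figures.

Speed of ship A in probe Beta's frame: u = (v_A + v_B)/(1 + v_A v_B/c²) = (0.4541 + 0.641)/(1 + 0.4541×0.641) = 1.0951/1.2910781 = 0.84821; |u| = 0.84821c.
At |u| = 0.84821c, γ = (1 − 0.71946)^(−1/2) = 1.888.
The clock on ship A records proper time, so probe Beta measures Δt = γΔτ = 1.888 × 298 = 563 s.

563 s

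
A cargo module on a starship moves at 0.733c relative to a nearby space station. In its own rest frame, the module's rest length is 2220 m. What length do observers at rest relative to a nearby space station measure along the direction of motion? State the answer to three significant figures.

1510 m

β² = 0.537289, so γ = 1/√0.462711 = 1.4701.
Length contraction: L = L₀/γ = 2220/1.4701 = 1510 m.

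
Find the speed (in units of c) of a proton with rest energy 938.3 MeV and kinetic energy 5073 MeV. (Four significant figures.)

K = (γ−1)mc², so γ = 1 + 5073/938.3 = 6.4066.
Then v/c = √(1 − γ⁻²) = √(1 − 0.0243638) = √0.9756362 = 0.9877.

0.9877c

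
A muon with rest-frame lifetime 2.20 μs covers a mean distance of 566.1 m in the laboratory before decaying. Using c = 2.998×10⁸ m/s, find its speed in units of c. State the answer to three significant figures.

Lab distance = (lab lifetime)·v = γτ·βc, so βγ = d/(cτ) = 566.1/(2.998×10⁸ × 2.200×10^-6) = 0.8583.
With βγ = 0.8583: γ² = 1 + (βγ)² = 1.736679, and β = (βγ)/γ = 0.8583/1.31783 = 0.651.

0.651c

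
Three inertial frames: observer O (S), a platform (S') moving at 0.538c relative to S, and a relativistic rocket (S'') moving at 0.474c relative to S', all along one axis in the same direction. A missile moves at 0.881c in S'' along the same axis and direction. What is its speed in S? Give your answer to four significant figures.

Apply u = (u'+v)/(1+u'v) twice. Missile in the platform frame: (0.881+0.474)/(1+0.881·0.474) = 1.355/1.417594 = 0.95584c.
That velocity, transformed to the rest frame of observer O: (0.95584+0.538)/(1+0.95584·0.538) = 1.49384/1.51424192 = 0.98653c.

0.9865c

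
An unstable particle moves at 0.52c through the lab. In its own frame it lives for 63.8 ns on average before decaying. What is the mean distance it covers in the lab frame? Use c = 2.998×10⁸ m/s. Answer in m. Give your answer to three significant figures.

γ = 1/√(1 − β²) = 1/√(1 − 0.2704) = 1/√0.7296 = 1/0.854166 = 1.1707.
Lab-frame lifetime: Δt = γτ = 1.1707 × 63.8 ns = 74.691 ns.
Distance: d = vΔt = 0.52 × 2.998×10⁸ m/s × 7.4691×10^-8 s = 11.6 m.

11.6 m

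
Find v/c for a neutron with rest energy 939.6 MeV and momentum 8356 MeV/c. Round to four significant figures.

pc/(mc²) = 8356/939.6 = 8.8931 = βγ = β/√(1−β²).
So β² = x²/(1 + x²) with x = 8.8931: x² = 79.0872, β² = 79.0872/80.0872 = 0.987514, β = 0.9937.

0.9937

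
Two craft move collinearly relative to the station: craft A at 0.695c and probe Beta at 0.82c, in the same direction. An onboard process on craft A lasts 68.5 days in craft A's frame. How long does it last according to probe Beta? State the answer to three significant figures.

71.6 days

Transform craft A's velocity into probe Beta's frame: (0.695 − 0.82)/(1 − 0.695·0.82) = −0.125/0.4301, so the relative speed is 0.29063c.
γ for this relative speed: γ = 1/√(1 − 0.0844658) = 1.0451.
Craft A's interval is proper; time dilation gives Δt_B = γΔτ = 1.0451 × 68.5 days = 71.6 days.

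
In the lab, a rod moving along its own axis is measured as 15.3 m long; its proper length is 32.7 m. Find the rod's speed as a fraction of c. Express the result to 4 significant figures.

0.8838c

Length contraction gives γ = L₀/L = 32.7/15.3 = 2.1373.
β = √(1 − 1/γ²) = √0.781088 = 0.8838.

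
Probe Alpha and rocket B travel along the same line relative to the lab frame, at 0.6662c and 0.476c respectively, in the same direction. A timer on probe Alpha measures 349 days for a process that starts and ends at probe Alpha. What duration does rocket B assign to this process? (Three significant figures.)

The velocity of probe Alpha relative to rocket B is (0.6662 − 0.476)c / (1 − 0.6662×0.476) = 0.27852c; relative speed 0.27852c.
γ for this relative speed: γ = 1/√(1 − 0.0775734) = 1.0412.
Probe Alpha's interval is proper; time dilation gives Δt_B = γΔτ = 1.0412 × 349 days = 363 days.

363 days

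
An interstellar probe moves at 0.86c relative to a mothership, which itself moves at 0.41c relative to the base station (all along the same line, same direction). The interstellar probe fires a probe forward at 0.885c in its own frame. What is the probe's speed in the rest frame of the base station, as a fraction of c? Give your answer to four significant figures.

0.9962c

Compose velocities in two stages. Stage 1 (into S'): u₁ = (0.885+0.86)/(1+0.885×0.86) = 0.99086.
Stage 2 (into S): u = (0.99086+0.41)/(1+0.99086×0.41) = 0.99617, so the speed is 0.9962c.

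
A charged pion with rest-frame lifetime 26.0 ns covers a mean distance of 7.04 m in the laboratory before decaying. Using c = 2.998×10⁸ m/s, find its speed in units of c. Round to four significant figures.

0.6703c

Let x = d/(cτ) = 7.040 m / (2.998×10⁸ m/s × 2.600×10^-8 s) = 0.90317. Since d = βγcτ, x = βγ = β/√(1−β²).
Solving: β² = x²/(1+x²) = 0.815716/1.815716 = 0.449253, so β = 0.6703.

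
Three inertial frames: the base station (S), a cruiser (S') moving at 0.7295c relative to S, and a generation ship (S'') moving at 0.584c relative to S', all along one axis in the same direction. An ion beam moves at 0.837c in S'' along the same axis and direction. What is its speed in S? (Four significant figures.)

0.9927c

Apply u = (u'+v)/(1+u'v) twice. Ion beam in the cruiser frame: (0.837+0.584)/(1+0.837·0.584) = 1.421/1.488808 = 0.95445c.
That velocity, transformed to the rest frame of the base station: (0.95445+0.7295)/(1+0.95445·0.7295) = 1.68395/1.696271275 = 0.99274c.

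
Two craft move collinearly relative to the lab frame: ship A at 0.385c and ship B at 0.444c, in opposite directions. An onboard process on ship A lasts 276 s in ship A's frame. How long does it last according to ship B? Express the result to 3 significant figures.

Transform ship A's velocity into ship B's frame: (0.385 + 0.444)/(1 + 0.385·0.444) = 0.829/1.17094, so the relative speed is 0.70798c.
γ for this relative speed: γ = 1/√(1 − 0.501236) = 1.416.
Ship A's interval is proper; time dilation gives Δt_B = γΔτ = 1.416 × 276 s = 391 s.

391 s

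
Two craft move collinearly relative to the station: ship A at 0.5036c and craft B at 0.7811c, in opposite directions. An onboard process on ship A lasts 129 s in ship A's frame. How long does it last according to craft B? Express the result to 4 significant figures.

333.2 s

Transform ship A's velocity into craft B's frame: (0.5036 + 0.7811)/(1 + 0.5036·0.7811) = 1.2847/1.39336196, so the relative speed is 0.92201c.
γ for this relative speed: γ = 1/√(1 − 0.850102) = 2.5829.
The clock on ship A records proper time, so craft B measures Δt = γΔτ = 2.5829 × 129 = 333.2 s.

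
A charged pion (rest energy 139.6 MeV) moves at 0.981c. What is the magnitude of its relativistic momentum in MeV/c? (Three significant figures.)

706 MeV/c

Lorentz factor: γ = (1 − 0.962361)^(−1/2) = 5.1544.
Momentum: p = γβ·mc = 5.1544 × 0.981 × 139.6 MeV/c = 706 MeV/c.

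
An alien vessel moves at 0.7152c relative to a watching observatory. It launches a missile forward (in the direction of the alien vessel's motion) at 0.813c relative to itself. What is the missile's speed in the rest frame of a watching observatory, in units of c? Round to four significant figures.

Relativistic velocity addition: u = (u' + v)/(1 + u'v/c²), with u' = 0.813c and v = 0.7152c.
Numerator: 0.813 + 0.7152 = 1.5282. Denominator: 1 + (0.813)(0.7152) = 1.5814576.
u = 1.5282/1.5814576 = 0.96632, so the speed is 0.9663c.

0.9663c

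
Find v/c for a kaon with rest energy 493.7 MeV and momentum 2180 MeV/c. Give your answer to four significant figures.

0.9753

pc/(mc²) = 2180/493.7 = 4.4156 = βγ = β/√(1−β²).
So β² = x²/(1 + x²) with x = 4.4156: x² = 19.4975, β² = 19.4975/20.4975 = 0.951214, β = 0.9753.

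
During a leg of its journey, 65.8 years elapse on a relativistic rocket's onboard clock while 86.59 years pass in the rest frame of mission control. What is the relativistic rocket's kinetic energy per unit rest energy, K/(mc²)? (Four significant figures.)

γ = Δt/Δτ = 86.59/65.8 = 1.31596.
K/(mc²) = γ − 1 = 1.31596 − 1 = 0.3160.

0.3160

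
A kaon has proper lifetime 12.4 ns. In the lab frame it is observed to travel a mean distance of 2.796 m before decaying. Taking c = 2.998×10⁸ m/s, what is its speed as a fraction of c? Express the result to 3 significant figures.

Lab distance = (lab lifetime)·v = γτ·βc, so βγ = d/(cτ) = 2.796/(2.998×10⁸ × 1.240×10^-8) = 0.75211.
With βγ = 0.75211: γ² = 1 + (βγ)² = 1.565669, and β = (βγ)/γ = 0.75211/1.25127 = 0.601.

0.601c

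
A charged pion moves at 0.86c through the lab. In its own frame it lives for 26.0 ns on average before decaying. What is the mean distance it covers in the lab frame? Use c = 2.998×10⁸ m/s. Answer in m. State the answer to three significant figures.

13.1 m

Lorentz factor: γ = (1 − 0.7396)^(−1/2) = 1.9597.
Lab-frame lifetime: Δt = γτ = 1.9597 × 26.0 ns = 50.952 ns.
Distance: d = vΔt = 0.86 × 2.998×10⁸ m/s × 5.0952×10^-8 s = 13.1 m.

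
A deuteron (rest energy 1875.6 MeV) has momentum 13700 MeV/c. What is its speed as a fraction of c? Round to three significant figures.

pc/(mc²) = 13700/1875.6 = 7.3043 = βγ = β/√(1−β²).
So β² = x²/(1 + x²) with x = 7.3043: x² = 53.3528, β² = 53.3528/54.3528 = 0.981602, β = 0.991.

0.991c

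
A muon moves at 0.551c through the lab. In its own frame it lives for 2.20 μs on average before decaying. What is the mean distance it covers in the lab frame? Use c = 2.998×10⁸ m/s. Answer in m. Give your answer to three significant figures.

With β = 0.551, γ = 1/√(1 − 0.551²) = 1/√0.696399 = 1.1983.
Lab-frame lifetime: Δt = γτ = 1.1983 × 2.20 μs = 2.6363 μs.
Distance: d = vΔt = 0.551 × 2.998×10⁸ m/s × 2.6363×10^-6 s = 435 m.

435 m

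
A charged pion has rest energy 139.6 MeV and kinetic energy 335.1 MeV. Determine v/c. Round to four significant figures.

0.9558

γ = 1 + K/(mc²) = 1 + 335.1/139.6 = 3.4004.
β = √(1 − 1/γ²) = √(1 − 0.0864848) = √0.9135152 = 0.9558.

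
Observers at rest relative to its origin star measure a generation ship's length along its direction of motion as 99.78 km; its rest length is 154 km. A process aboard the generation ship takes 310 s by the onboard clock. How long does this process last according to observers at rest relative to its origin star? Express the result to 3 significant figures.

γ = L₀/L = 154/99.78 = 1.5434.
The same γ dilates the second interval: 1.5434 × 310 s = 478 s.

478 s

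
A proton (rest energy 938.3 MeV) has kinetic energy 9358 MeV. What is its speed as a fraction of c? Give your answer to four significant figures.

0.9958c

K = (γ−1)mc², so γ = 1 + 9358/938.3 = 10.973.
Then v/c = √(1 − γ⁻²) = √(1 − 0.00830518) = √0.99169482 = 0.9958.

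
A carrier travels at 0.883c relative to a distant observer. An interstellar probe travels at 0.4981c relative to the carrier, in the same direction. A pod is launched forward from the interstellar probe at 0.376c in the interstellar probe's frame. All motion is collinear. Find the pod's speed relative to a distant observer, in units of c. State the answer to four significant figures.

0.9813c

First combine the pod and interstellar probe (S''→S'): u₁ = (0.376 + 0.4981)/(1 + 0.376×0.4981) = 0.8741/1.1872856 = 0.73622.
Then combine with the carrier (S'→S): u = (0.73622 + 0.883)/(1 + 0.73622×0.883) = 1.61922/1.65008226 = 0.9813.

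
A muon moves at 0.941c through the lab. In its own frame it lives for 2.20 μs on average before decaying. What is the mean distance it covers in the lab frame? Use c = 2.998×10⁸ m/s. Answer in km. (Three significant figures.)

1.83 km

Lorentz factor: γ = (1 − 0.885481)^(−1/2) = 2.955.
Lab-frame lifetime: Δt = γτ = 2.955 × 2.20 μs = 6.501 μs.
Distance: d = vΔt = 0.941 × 2.998×10⁸ m/s × 6.5010×10^-6 s = 1830 m = 1.83 km.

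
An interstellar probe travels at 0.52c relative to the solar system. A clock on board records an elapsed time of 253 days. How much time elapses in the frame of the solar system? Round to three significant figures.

296 days

Lorentz factor: γ = (1 − 0.2704)^(−1/2) = 1.1707.
Time dilation: Δt = γ·Δτ = 1.1707 × 253 = 296 days.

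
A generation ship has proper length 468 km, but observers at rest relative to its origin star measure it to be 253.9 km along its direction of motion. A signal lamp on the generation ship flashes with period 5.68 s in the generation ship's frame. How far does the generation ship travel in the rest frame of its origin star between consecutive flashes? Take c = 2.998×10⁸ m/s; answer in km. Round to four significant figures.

γ = L₀/L = 468/253.9 = 1.84325.
β = √(1 − 1/γ²) = 0.84004. Lab-frame period = γτ = 1.84325×5.68 s = 10.47 s. Distance = βc × γτ = 0.84004 × 2.998×10⁸ m/s × 10.47 s = 2.6368×10^9 m = 2.637×10^6 km.

2.637×10^6 km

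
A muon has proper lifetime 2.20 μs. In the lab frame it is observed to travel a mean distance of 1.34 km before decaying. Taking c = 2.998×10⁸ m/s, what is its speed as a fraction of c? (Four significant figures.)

0.8972c

d = βγcτ ⇒ βγ = d/(cτ) = 1340 m / (659.56 m) = 2.0317.
β = (βγ)/√(1+(βγ)²) = 2.0317/√5.1278 = 0.8972.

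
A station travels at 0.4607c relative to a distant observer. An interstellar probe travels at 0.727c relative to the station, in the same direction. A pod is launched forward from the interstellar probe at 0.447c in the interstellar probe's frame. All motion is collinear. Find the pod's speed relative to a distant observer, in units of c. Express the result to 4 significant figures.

0.9564c

Apply u = (u'+v)/(1+u'v) twice. Pod in the station frame: (0.447+0.727)/(1+0.447·0.727) = 1.174/1.324969 = 0.88606c.
That velocity, transformed to the rest frame of a distant observer: (0.88606+0.4607)/(1+0.88606·0.4607) = 1.34676/1.408207842 = 0.95636c.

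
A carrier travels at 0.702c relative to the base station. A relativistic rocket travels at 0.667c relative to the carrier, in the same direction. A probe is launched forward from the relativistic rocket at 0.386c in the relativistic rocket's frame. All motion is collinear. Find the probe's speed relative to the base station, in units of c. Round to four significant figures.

Apply u = (u'+v)/(1+u'v) twice. Probe in the carrier frame: (0.386+0.667)/(1+0.386·0.667) = 1.053/1.257462 = 0.8374c.
That velocity, transformed to the rest frame of the base station: (0.8374+0.702)/(1+0.8374·0.702) = 1.5394/1.5878548 = 0.96948c.

0.9695c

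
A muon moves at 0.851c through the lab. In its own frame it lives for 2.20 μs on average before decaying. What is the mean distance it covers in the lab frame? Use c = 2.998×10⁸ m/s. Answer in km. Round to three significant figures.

1.07 km

γ = 1/√(1 − β²) = 1/√(1 − 0.724201) = 1/√0.275799 = 1/0.525166 = 1.9042.
Lab-frame lifetime: Δt = γτ = 1.9042 × 2.20 μs = 4.1892 μs.
Distance: d = vΔt = 0.851 × 2.998×10⁸ m/s × 4.1892×10^-6 s = 1070 m = 1.07 km.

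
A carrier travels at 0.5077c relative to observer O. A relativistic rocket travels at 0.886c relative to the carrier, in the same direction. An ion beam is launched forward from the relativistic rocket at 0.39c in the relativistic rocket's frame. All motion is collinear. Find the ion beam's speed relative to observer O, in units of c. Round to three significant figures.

0.983c

Apply u = (u'+v)/(1+u'v) twice. Ion beam in the carrier frame: (0.39+0.886)/(1+0.39·0.886) = 1.276/1.34554 = 0.94832c.
That velocity, transformed to the rest frame of observer O: (0.94832+0.5077)/(1+0.94832·0.5077) = 1.45602/1.481462064 = 0.98283c.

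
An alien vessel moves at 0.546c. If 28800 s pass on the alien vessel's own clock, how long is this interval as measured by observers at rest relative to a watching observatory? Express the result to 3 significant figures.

34400 s

β² = 0.298116, so γ = 1/√0.701884 = 1.1936.
The onboard clock measures proper time, so the interval in the rest frame of a watching observatory is dilated: Δt = γ·Δτ = 1.1936 × 28800 s = 34400 s.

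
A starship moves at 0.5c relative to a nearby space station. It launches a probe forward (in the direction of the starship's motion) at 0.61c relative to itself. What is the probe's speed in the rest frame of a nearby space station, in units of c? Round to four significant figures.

Relativistic velocity addition: u = (u' + v)/(1 + u'v/c²), with u' = 0.61c and v = 0.5c.
Numerator: 0.61 + 0.5 = 1.11. Denominator: 1 + (0.61)(0.5) = 1.305.
u = 1.11/1.305 = 0.85057, so the speed is 0.8506c.

0.8506c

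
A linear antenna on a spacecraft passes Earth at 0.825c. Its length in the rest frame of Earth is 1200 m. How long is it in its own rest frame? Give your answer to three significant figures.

2120 m

With β = 0.825, γ = 1/√(1 − 0.825²) = 1/√0.319375 = 1.7695.
Proper length: L₀ = γ·L = 1.7695 × 1200 = 2120 m.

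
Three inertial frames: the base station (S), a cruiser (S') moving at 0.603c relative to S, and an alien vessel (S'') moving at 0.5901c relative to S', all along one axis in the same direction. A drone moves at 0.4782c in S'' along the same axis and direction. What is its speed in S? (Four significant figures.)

0.9559c

Compose velocities in two stages. Stage 1 (into S'): u₁ = (0.4782+0.5901)/(1+0.4782×0.5901) = 0.83319.
Stage 2 (into S): u = (0.83319+0.603)/(1+0.83319×0.603) = 0.95592, so the speed is 0.9559c.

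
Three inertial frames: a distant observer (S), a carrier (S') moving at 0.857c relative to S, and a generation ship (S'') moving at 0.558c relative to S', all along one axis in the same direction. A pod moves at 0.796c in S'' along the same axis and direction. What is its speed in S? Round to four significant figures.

Compose velocities in two stages. Stage 1 (into S'): u₁ = (0.796+0.558)/(1+0.796×0.558) = 0.93756.
Stage 2 (into S): u = (0.93756+0.857)/(1+0.93756×0.857) = 0.99505, so the speed is 0.9950c.

0.9950c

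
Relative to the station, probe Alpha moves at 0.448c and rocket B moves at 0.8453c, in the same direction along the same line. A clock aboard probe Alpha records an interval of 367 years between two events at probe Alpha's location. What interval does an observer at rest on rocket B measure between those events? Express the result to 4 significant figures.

477.4 years

Transform probe Alpha's velocity into rocket B's frame: (0.448 − 0.8453)/(1 − 0.448·0.8453) = −0.3973/0.6213056, so the relative speed is 0.63946c.
At |u| = 0.63946c, γ = (1 − 0.408909)^(−1/2) = 1.3007.
Probe Alpha's interval is proper; time dilation gives Δt_B = γΔτ = 1.3007 × 367 years = 477.4 years.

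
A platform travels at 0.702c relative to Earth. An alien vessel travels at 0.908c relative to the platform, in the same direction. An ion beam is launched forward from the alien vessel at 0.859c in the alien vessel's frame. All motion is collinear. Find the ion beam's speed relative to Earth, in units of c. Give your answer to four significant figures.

0.9987c

Compose velocities in two stages. Stage 1 (into S'): u₁ = (0.859+0.908)/(1+0.859×0.908) = 0.99271.
Stage 2 (into S): u = (0.99271+0.702)/(1+0.99271×0.702) = 0.99872, so the speed is 0.9987c.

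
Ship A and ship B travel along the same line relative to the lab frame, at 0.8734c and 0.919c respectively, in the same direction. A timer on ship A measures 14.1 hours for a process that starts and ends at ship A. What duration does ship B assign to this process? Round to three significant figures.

The velocity of ship A relative to ship B is (0.8734 − 0.919)c / (1 − 0.8734×0.919) = −0.23107c; relative speed 0.23107c.
γ for this relative speed: γ = 1/√(1 − 0.0533933) = 1.0278.
The clock on ship A records proper time, so ship B measures Δt = γΔτ = 1.0278 × 14.1 = 14.5 hours.

14.5 hours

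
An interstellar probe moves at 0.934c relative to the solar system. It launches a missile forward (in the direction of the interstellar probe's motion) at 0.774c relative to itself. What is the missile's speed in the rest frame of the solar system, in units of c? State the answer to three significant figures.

In units of c, u = (u' + v)/(1 + u'v) with u' = 0.774 and v = 0.934.
Numerator: 0.774 + 0.934 = 1.708. Denominator: 1 + (0.774)(0.934) = 1.722916.
u = 1.708/1.722916 = 0.99134, so the speed is 0.991c.

0.991c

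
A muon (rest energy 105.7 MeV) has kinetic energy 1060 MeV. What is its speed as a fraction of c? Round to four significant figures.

K = (γ−1)mc², so γ = 1 + 1060/105.7 = 11.028.
Then v/c = √(1 − γ⁻²) = √(1 − 0.00822255) = √0.99177745 = 0.9959.

0.9959c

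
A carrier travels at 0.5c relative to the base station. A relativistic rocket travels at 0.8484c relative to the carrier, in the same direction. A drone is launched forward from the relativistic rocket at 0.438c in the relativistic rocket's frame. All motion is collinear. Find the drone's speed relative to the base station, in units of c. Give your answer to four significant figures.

0.9789c

Compose velocities in two stages. Stage 1 (into S'): u₁ = (0.438+0.8484)/(1+0.438×0.8484) = 0.93788.
Stage 2 (into S): u = (0.93788+0.5)/(1+0.93788×0.5) = 0.97886, so the speed is 0.9789c.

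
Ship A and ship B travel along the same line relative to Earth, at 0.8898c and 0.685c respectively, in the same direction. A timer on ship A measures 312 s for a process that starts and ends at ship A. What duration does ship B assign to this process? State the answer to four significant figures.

Speed of ship A in ship B's frame: u = (v_A − v_B)/(1 − v_A v_B/c²) = (0.8898 − 0.685)/(1 − 0.8898×0.685) = 0.2048/0.390487 = 0.52447; |u| = 0.52447c.
At |u| = 0.52447c, γ = (1 − 0.275069)^(−1/2) = 1.1745.
The clock on ship A records proper time, so ship B measures Δt = γΔτ = 1.1745 × 312 = 366.4 s.

366.4 s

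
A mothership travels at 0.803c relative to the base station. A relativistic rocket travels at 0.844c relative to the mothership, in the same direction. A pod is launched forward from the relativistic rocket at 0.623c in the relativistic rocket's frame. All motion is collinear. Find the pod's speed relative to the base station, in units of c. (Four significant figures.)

Compose velocities in two stages. Stage 1 (into S'): u₁ = (0.623+0.844)/(1+0.623×0.844) = 0.96146.
Stage 2 (into S): u = (0.96146+0.803)/(1+0.96146×0.803) = 0.99572, so the speed is 0.9957c.

0.9957c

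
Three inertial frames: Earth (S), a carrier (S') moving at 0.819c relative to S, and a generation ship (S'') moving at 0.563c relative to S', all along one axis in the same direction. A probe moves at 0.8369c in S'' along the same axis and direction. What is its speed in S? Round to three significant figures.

0.995c

Compose velocities in two stages. Stage 1 (into S'): u₁ = (0.8369+0.563)/(1+0.8369×0.563) = 0.95155.
Stage 2 (into S): u = (0.95155+0.819)/(1+0.95155×0.819) = 0.99507, so the speed is 0.995c.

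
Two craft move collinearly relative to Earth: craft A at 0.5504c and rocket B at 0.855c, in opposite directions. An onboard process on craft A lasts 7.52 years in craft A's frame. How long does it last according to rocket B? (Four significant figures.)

25.54 years

The velocity of craft A relative to rocket B is (0.5504 + 0.855)c / (1 + 0.5504×0.855) = 0.95567c; relative speed 0.95567c.
At |u| = 0.95567c, γ = (1 − 0.913305)^(−1/2) = 3.3963.
Craft A's interval is proper; time dilation gives Δt_B = γΔτ = 3.3963 × 7.52 years = 25.54 years.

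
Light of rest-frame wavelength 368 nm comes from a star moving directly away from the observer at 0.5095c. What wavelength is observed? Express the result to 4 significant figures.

645.6 nm

Relativistic Doppler for wavelength: λ_obs = λ_src · √((1+β)/(1−β)).
With β = 0.5095: factor = √(1.5095/0.4905) = 1.7543.
λ_obs = 368 × 1.7543 = 645.6 nm.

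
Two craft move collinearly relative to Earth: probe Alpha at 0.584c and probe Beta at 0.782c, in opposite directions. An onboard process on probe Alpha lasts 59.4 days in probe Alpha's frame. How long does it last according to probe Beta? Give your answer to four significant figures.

171.0 days

The velocity of probe Alpha relative to probe Beta is (0.584 + 0.782)c / (1 + 0.584×0.782) = 0.93774c; relative speed 0.93774c.
At |u| = 0.93774c, γ = (1 − 0.879356)^(−1/2) = 2.879.
Probe Alpha's interval is proper; time dilation gives Δt_B = γΔτ = 2.879 × 59.4 days = 171.0 days.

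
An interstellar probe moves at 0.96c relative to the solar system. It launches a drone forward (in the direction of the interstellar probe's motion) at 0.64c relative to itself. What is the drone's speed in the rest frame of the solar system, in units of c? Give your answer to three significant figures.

0.991c

In units of c, u = (u' + v)/(1 + u'v) with u' = 0.64 and v = 0.96.
Numerator: 0.64 + 0.96 = 1.6. Denominator: 1 + (0.64)(0.96) = 1.6144.
u = 1.6/1.6144 = 0.99108, so the speed is 0.991c.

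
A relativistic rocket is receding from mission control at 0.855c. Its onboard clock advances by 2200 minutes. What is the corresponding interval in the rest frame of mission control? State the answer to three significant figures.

4240 minutes

γ = 1/√(1 − β²) = 1/√(1 − 0.731025) = 1/√0.268975 = 1/0.518628 = 1.9282.
The onboard clock measures proper time, so the interval in the rest frame of mission control is dilated: Δt = γ·Δτ = 1.9282 × 2200 minutes = 4240 minutes.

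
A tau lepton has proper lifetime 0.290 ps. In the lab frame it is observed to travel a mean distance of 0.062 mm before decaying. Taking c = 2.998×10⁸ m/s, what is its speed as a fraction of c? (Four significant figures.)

Lab distance = (lab lifetime)·v = γτ·βc, so βγ = d/(cτ) = 6.200×10^-5/(2.998×10⁸ × 2.900×10^-13) = 0.71312.
With βγ = 0.71312: γ² = 1 + (βγ)² = 1.50854, and β = (βγ)/γ = 0.71312/1.22823 = 0.5806.

0.5806c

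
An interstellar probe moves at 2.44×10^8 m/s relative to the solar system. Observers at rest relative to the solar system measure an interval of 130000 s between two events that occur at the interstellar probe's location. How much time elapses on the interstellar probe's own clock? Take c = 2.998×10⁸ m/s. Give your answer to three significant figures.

75500 s

β = v/c = (2.44×10^8 m/s)/(2.998×10⁸ m/s) = 0.813876.
With β = 0.813876, γ = 1/√(1 − 0.813876²) = 1/√0.3376059 = 1.7211.
The moving clock records proper time: Δτ = Δt/γ = 130000/1.7211 = 75500 s.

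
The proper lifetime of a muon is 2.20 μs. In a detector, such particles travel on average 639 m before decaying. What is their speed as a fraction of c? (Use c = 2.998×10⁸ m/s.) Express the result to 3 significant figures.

Let x = d/(cτ) = 639.0 m / (2.998×10⁸ m/s × 2.200×10^-6 s) = 0.96883. Since d = βγcτ, x = βγ = β/√(1−β²).
Solving: β² = x²/(1+x²) = 0.938632/1.938632 = 0.484172, so β = 0.696.

0.696c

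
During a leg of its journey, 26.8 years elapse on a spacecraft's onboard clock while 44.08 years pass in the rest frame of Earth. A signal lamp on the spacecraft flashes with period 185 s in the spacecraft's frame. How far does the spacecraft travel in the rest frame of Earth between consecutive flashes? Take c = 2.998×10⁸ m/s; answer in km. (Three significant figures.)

7.24×10^7 km

The time-dilation ratio gives γ = 44.08/26.8 = 1.64478.
β = √(1 − 1/γ²) = 0.79395. Lab-frame period = γτ = 1.64478×185 s = 304.28 s. Distance = βc × γτ = 0.79395 × 2.998×10⁸ m/s × 304.28 s = 7.2427×10^10 m = 7.24×10^7 km.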